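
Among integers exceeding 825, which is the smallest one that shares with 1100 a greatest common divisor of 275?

Multiples of 275 above 825: 275·4, 275·5, … . Need the cofactor coprime to 1100/275 = 4.
Checking s = 4, 5, … the first with gcd(s, 4) = 1 is s = 5, giving 1375.

1375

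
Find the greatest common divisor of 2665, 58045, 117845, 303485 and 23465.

gcd(2665, 58045): 58045 = 21·2665 + 2080; 2665 = 1·2080 + 585; 2080 = 3·585 + 325; 585 = 1·325 + 260; 325 = 1·260 + 65; 260 = 4·65 + 0 → 65
gcd(65, 117845): 117845 = 1813·65 + 0 → 65
gcd(65, 303485): 303485 = 4669·65 + 0 → 65
gcd(65, 23465): 23465 = 361·65 + 0 → 65

65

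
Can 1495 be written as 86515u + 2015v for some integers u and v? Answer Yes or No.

Yes

gcd(86515, 2015): 86515 = 42·2015 + 1885; 2015 = 1·1885 + 130; 1885 = 14·130 + 65; 130 = 2·65 + 0 → 65
65 divides 1495, so a solution exists.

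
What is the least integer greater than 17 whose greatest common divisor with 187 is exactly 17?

34

gcd(a, 187) = 17 forces 17 | a; write a = 17s. Then gcd(17s, 17·11) = 17·gcd(s, 11), so need gcd(s, 11) = 1.
17s > 17 gives s ≥ 2. The least s ≥ 2 coprime to 11 is 2, so a = 17·2 = 34.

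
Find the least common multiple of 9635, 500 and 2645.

509691500

9635 = 5 · 41 · 47; 500 = 2² · 5³; 2645 = 5 · 23²
lcm takes max exponent of each prime: 2² · 5³ · 23² · 41 · 47 = 509691500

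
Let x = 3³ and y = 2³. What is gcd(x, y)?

1

min exponent per shared prime: (none) = 1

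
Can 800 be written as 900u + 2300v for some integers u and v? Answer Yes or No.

Yes

By Bézout, 900u + 2300v = 800 has integer solutions iff gcd(900, 2300) | 800.
Euclid: 2300 = 2·900 + 500; 900 = 1·500 + 400; 500 = 1·400 + 100; 400 = 4·100 + 0. gcd = 100; 800 mod 100 = 0. Yes.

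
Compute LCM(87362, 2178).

87362 = 2 · 11² · 19²; 2178 = 2 · 3² · 11²
max exponents: 2 · 3² · 11² · 19² = 786258

786258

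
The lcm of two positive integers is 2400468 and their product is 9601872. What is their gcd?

4

From gcd × lcm = ab: gcd = 9601872 / 2400468 = 4.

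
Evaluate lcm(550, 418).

550 = 2 · 5² · 11; 418 = 2 · 11 · 19
max exponents: 2 · 5² · 11 · 19 = 10450

10450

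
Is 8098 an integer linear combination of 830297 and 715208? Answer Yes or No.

gcd(830297, 715208): 830297 = 1·715208 + 115089; 715208 = 6·115089 + 24674; 115089 = 4·24674 + 16393; 24674 = 1·16393 + 8281; 16393 = 1·8281 + 8112; 8281 = 1·8112 + 169; 8112 = 48·169 + 0 → 169
169 does not divide 8098, so a solution does not exist.

No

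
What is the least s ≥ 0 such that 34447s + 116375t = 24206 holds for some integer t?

Reduce mod 116375: 34447s ≡ 24206 (mod 116375). With g = gcd(34447, 116375) = 931 dividing 24206, divide through: 37s ≡ 26 (mod 125).
Since gcd(37, 125) = 1, s ≡ 26·(37)⁻¹ ≡ 48 (mod 125). Smallest non-negative: 48.

48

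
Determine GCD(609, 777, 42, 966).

21

609 = 3 · 7 · 29; 777 = 3 · 7 · 37; 42 = 2 · 3 · 7; 966 = 2 · 3 · 7 · 23
gcd takes min exponent of each prime: 3 · 7 = 21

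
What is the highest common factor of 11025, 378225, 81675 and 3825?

gcd(11025, 378225): 378225 = 34·11025 + 3375; 11025 = 3·3375 + 900; 3375 = 3·900 + 675; 900 = 1·675 + 225; 675 = 3·225 + 0 → 225
gcd(225, 81675): 81675 = 363·225 + 0 → 225
gcd(225, 3825): 3825 = 17·225 + 0 → 225

225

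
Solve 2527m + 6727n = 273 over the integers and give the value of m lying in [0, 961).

639

Reduce mod 6727: 2527m ≡ 273 (mod 6727). With g = gcd(2527, 6727) = 7 dividing 273, divide through: 361m ≡ 39 (mod 961).
Since gcd(361, 961) = 1, m ≡ 39·(361)⁻¹ ≡ 639 (mod 961). Smallest non-negative: 639.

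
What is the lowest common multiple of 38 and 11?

418

38 = 2 · 19; 11 = 11
max exponents: 2 · 11 · 19 = 418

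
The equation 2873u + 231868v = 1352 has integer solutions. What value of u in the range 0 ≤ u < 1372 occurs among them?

404

Euclid: 231868 = 80·2873 + 2028; 2873 = 1·2028 + 845; 2028 = 2·845 + 338; 845 = 2·338 + 169; 338 = 2·169 + 0 → gcd = 169; 1352 = 169·8.
Back-substitution yields 2873·(565) + 231868·(-7) = 169, so one solution is u = 565·8 = 4520, v = -7·8 = -56.
Solutions in u differ by 231868/169 = 1372; the one in [0, 1372) is 4520 mod 1372 = 404.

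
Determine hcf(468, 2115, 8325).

9

gcd(468, 2115): 2115 = 4·468 + 243; 468 = 1·243 + 225; 243 = 1·225 + 18; 225 = 12·18 + 9; 18 = 2·9 + 0 → 9
gcd(9, 8325): 8325 = 925·9 + 0 → 9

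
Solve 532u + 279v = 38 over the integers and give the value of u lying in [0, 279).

gcd(532, 279) = 1 (Euclid: 532 = 1·279 + 253; 279 = 1·253 + 26; 253 = 9·26 + 19; 26 = 1·19 + 7; 19 = 2·7 + 5; 7 = 1·5 + 2; 5 = 2·2 + 1; 2 = 2·1 + 0), and 1 | 38.
Extended Euclid: 532·(118) + 279·(-225) = 1. Scale by 38: u₀ = 4484.
General solution u = u₀ + 279t; reducing mod 279 gives u = 20 (and v = -38).

20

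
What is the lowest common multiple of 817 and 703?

30229

817 = 19 · 43; 703 = 19 · 37
max exponents: 19 · 37 · 43 = 30229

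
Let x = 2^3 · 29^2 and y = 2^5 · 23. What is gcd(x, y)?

min exponent per shared prime: 2^3 = 8

8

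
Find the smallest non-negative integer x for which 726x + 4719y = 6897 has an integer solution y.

Euclid: 4719 = 6·726 + 363; 726 = 2·363 + 0 → gcd = 363; 6897 = 363·19.
Back-substitution yields 726·(-6) + 4719·(1) = 363, so one solution is x = -6·19 = -114, y = 1·19 = 19.
Solutions in x differ by 4719/363 = 13; the one in [0, 13) is -114 mod 13 = 3.

3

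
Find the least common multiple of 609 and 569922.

115694166

609 = 3 · 7 · 29; 569922 = 2 · 3 · 43 · 47²
max exponents: 2 · 3 · 7 · 29 · 43 · 47² = 115694166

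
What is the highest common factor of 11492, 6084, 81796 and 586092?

gcd(11492, 6084): 11492 = 1·6084 + 5408; 6084 = 1·5408 + 676; 5408 = 8·676 + 0 → 676
gcd(676, 81796): 81796 = 121·676 + 0 → 676
gcd(676, 586092): 586092 = 867·676 + 0 → 676

676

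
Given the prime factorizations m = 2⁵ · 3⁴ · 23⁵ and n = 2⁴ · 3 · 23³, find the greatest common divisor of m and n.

584016

min exponent per shared prime: 2⁴ · 3 · 23³ = 584016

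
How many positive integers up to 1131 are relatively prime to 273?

273 = 3·7·13. Inclusion–exclusion on these primes:
1131 − ⌊1131/3⌋ − ⌊1131/7⌋ − ⌊1131/13⌋ + ⌊1131/21⌋ + ⌊1131/39⌋ + ⌊1131/91⌋ − ⌊1131/273⌋ = 596

596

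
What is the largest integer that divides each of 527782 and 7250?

527782 = 2 · 17 · 19² · 43
7250 = 2 · 5³ · 29
Common: 2 = 2

2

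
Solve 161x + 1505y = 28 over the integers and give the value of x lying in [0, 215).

Euclid: 1505 = 9·161 + 56; 161 = 2·56 + 49; 56 = 1·49 + 7; 49 = 7·7 + 0 → gcd = 7; 28 = 7·4.
Back-substitution yields 161·(-28) + 1505·(3) = 7, so one solution is x = -28·4 = -112, y = 3·4 = 12.
Solutions in x differ by 1505/7 = 215; the one in [0, 215) is -112 mod 215 = 103.

103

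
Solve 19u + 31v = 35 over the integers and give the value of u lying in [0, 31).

10

gcd(19, 31) = 1 (Euclid: 31 = 1·19 + 12; 19 = 1·12 + 7; 12 = 1·7 + 5; 7 = 1·5 + 2; 5 = 2·2 + 1; 2 = 2·1 + 0), and 1 | 35.
Extended Euclid: 19·(-13) + 31·(8) = 1. Scale by 35: u₀ = -455.
General solution u = u₀ + 31t; reducing mod 31 gives u = 10 (and v = -5).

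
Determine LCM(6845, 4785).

6550665

6845 = 5 · 37²; 4785 = 3 · 5 · 11 · 29
max exponents: 3 · 5 · 11 · 29 · 37² = 6550665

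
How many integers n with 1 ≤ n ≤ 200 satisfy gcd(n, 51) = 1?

51 = 3·17. Inclusion–exclusion on these primes:
200 − ⌊200/3⌋ − ⌊200/17⌋ + ⌊200/51⌋ = 126

126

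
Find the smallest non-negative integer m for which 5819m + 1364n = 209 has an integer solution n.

87

gcd(5819, 1364) = 11 (Euclid: 5819 = 4·1364 + 363; 1364 = 3·363 + 275; 363 = 1·275 + 88; 275 = 3·88 + 11; 88 = 8·11 + 0), and 11 | 209.
Extended Euclid: 5819·(-15) + 1364·(64) = 11. Scale by 19: m₀ = -285.
General solution m = m₀ + 124t; reducing mod 124 gives m = 87 (and n = -371).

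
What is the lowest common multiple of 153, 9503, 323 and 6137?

30875247

153 = 3² · 17; 9503 = 13 · 17 · 43; 323 = 17 · 19; 6137 = 17 · 19²
lcm takes max exponent of each prime: 3² · 13 · 17 · 19² · 43 = 30875247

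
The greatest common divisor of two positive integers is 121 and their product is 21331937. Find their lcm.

176297

Since gcd(p,q)·lcm(p,q) = pq, lcm = 21331937/121 = 176297.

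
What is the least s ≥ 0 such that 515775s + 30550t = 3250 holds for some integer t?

76

gcd(515775, 30550) = 325 (Euclid: 515775 = 16·30550 + 26975; 30550 = 1·26975 + 3575; 26975 = 7·3575 + 1950; 3575 = 1·1950 + 1625; 1950 = 1·1625 + 325; 1625 = 5·325 + 0), and 325 | 3250.
Extended Euclid: 515775·(17) + 30550·(-287) = 325. Scale by 10: s₀ = 170.
General solution s = s₀ + 94k; reducing mod 94 gives s = 76 (and t = -1283).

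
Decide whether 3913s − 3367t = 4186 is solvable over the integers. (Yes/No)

Yes

gcd(3913, 3367): 3913 = 1·3367 + 546; 3367 = 6·546 + 91; 546 = 6·91 + 0 → 91
91 divides 4186, so a solution exists.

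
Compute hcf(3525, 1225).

25

Euclid: 3525 = 2·1225 + 1075; 1225 = 1·1075 + 150; 1075 = 7·150 + 25; 150 = 6·25 + 0. Last nonzero remainder: 25.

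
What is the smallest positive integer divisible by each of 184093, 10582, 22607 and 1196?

184093 = 7² · 13 · 17²; 10582 = 2 · 11 · 13 · 37; 22607 = 13 · 37 · 47; 1196 = 2² · 13 · 23
lcm takes max exponent of each prime: 2² · 7² · 11 · 13 · 17² · 23 · 37 · 47 = 323979379724

323979379724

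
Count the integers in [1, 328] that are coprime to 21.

188

Prime factors of 21: 3, 7. Count integers ≤ 328 divisible by none of them.
By inclusion–exclusion: 328 − ⌊328/3⌋ − ⌊328/7⌋ + ⌊328/21⌋ = 188.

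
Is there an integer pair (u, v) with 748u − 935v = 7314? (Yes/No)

No

By Bézout, 748u − 935v = 7314 has integer solutions iff gcd(748, 935) | 7314.
Euclid: 935 = 1·748 + 187; 748 = 4·187 + 0. gcd = 187; 7314 mod 187 = 21. No.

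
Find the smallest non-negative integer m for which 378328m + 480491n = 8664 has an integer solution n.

Euclid: 480491 = 1·378328 + 102163; 378328 = 3·102163 + 71839; 102163 = 1·71839 + 30324; 71839 = 2·30324 + 11191; 30324 = 2·11191 + 7942; 11191 = 1·7942 + 3249; 7942 = 2·3249 + 1444; 3249 = 2·1444 + 361; 1444 = 4·361 + 0 → gcd = 361; 8664 = 361·24.
Back-substitution yields 378328·(301) + 480491·(-237) = 361, so one solution is m = 301·24 = 7224, n = -237·24 = -5688.
Solutions in m differ by 480491/361 = 1331; the one in [0, 1331) is 7224 mod 1331 = 569.

569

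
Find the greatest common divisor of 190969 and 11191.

190969 = 19² · 23²
11191 = 19² · 31
Common: 19² = 361

361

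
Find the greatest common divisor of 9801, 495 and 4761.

9

gcd(9801, 495): 9801 = 19·495 + 396; 495 = 1·396 + 99; 396 = 4·99 + 0 → 99
gcd(99, 4761): 4761 = 48·99 + 9; 99 = 11·9 + 0 → 9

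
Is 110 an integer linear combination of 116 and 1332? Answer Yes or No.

gcd(116, 1332): 1332 = 11·116 + 56; 116 = 2·56 + 4; 56 = 14·4 + 0 → 4
4 does not divide 110, so a solution does not exist.

No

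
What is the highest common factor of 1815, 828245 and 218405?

605

gcd(1815, 828245): 828245 = 456·1815 + 605; 1815 = 3·605 + 0 → 605
gcd(605, 218405): 218405 = 361·605 + 0 → 605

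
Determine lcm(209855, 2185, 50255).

111013295

209855 = 5 · 19 · 47²; 2185 = 5 · 19 · 23; 50255 = 5 · 19 · 23²
lcm takes max exponent of each prime: 5 · 19 · 23² · 47² = 111013295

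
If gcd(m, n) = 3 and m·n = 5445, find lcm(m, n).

For any two positive integers, gcd × lcm equals their product. Hence lcm = 5445 / 3 = 1815.

1815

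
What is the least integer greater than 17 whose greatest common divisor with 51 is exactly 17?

34

gcd(x, 51) = 17 forces 17 | x; write x = 17s. Then gcd(17s, 17·3) = 17·gcd(s, 3), so need gcd(s, 3) = 1.
17s > 17 gives s ≥ 2. The least s ≥ 2 coprime to 3 is 2, so x = 17·2 = 34.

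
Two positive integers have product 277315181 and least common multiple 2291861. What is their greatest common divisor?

121

From gcd × lcm = mn: gcd = 277315181 / 2291861 = 121.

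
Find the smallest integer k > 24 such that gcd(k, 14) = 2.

26

14 = 2·7. Any k with gcd(k, 14) = 2 is a multiple of 2, say 2s, with s coprime to 7.
Need s > 24/2, so s ≥ 13. First s ≥ 13 with gcd(s, 7) = 1 is s = 13. Thus k = 2·13 = 26.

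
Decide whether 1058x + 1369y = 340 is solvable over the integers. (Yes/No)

Yes

By Bézout, 1058x + 1369y = 340 has integer solutions iff gcd(1058, 1369) | 340.
Euclid: 1369 = 1·1058 + 311; 1058 = 3·311 + 125; 311 = 2·125 + 61; 125 = 2·61 + 3; 61 = 20·3 + 1; 3 = 3·1 + 0. gcd = 1; 340 mod 1 = 0. Yes.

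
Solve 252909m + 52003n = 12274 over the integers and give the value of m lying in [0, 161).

130

Reduce mod 52003: 252909m ≡ 12274 (mod 52003). With g = gcd(252909, 52003) = 323 dividing 12274, divide through: 783m ≡ 38 (mod 161).
Since gcd(783, 161) = 1, m ≡ 38·(783)⁻¹ ≡ 130 (mod 161). Smallest non-negative: 130.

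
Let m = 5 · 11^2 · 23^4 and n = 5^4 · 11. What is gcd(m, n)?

55

min exponent per shared prime: 5 · 11 = 55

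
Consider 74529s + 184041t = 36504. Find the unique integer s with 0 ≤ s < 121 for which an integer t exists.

40

Euclid: 184041 = 2·74529 + 34983; 74529 = 2·34983 + 4563; 34983 = 7·4563 + 3042; 4563 = 1·3042 + 1521; 3042 = 2·1521 + 0 → gcd = 1521; 36504 = 1521·24.
Back-substitution yields 74529·(42) + 184041·(-17) = 1521, so one solution is s = 42·24 = 1008, t = -17·24 = -408.
Solutions in s differ by 184041/1521 = 121; the one in [0, 121) is 1008 mod 121 = 40.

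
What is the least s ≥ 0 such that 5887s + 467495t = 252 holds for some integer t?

49791

Euclid: 467495 = 79·5887 + 2422; 5887 = 2·2422 + 1043; 2422 = 2·1043 + 336; 1043 = 3·336 + 35; 336 = 9·35 + 21; 35 = 1·21 + 14; 21 = 1·14 + 7; 14 = 2·7 + 0 → gcd = 7; 252 = 7·36.
Back-substitution yields 5887·(-26444) + 467495·(333) = 7, so one solution is s = -26444·36 = -951984, t = 333·36 = 11988.
Solutions in s differ by 467495/7 = 66785; the one in [0, 66785) is -951984 mod 66785 = 49791.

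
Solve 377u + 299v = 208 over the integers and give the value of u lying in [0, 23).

Euclid: 377 = 1·299 + 78; 299 = 3·78 + 65; 78 = 1·65 + 13; 65 = 5·13 + 0 → gcd = 13; 208 = 13·16.
Back-substitution yields 377·(4) + 299·(-5) = 13, so one solution is u = 4·16 = 64, v = -5·16 = -80.
Solutions in u differ by 299/13 = 23; the one in [0, 23) is 64 mod 23 = 18.

18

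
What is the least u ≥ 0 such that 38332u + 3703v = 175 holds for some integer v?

Euclid: 38332 = 10·3703 + 1302; 3703 = 2·1302 + 1099; 1302 = 1·1099 + 203; 1099 = 5·203 + 84; 203 = 2·84 + 35; 84 = 2·35 + 14; 35 = 2·14 + 7; 14 = 2·7 + 0 → gcd = 7; 175 = 7·25.
Back-substitution yields 38332·(219) + 3703·(-2267) = 7, so one solution is u = 219·25 = 5475, v = -2267·25 = -56675.
Solutions in u differ by 3703/7 = 529; the one in [0, 529) is 5475 mod 529 = 185.

185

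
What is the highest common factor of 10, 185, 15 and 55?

5

10 = 2 · 5; 185 = 5 · 37; 15 = 3 · 5; 55 = 5 · 11
gcd takes min exponent of each prime: 5 = 5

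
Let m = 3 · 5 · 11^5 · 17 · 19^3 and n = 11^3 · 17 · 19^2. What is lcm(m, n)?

max exponent per prime: 3 · 5 · 11^5 · 17 · 19^3 = 281685446295

281685446295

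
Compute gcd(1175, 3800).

1175 = 5² · 47
3800 = 2³ · 5² · 19
Common: 5² = 25

25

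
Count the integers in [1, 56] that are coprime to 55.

41

Prime factors of 55: 5, 11. Count integers ≤ 56 divisible by none of them.
By inclusion–exclusion: 56 − ⌊56/5⌋ − ⌊56/11⌋ + ⌊56/55⌋ = 41.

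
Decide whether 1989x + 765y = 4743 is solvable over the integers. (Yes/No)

Yes

By Bézout, 1989x + 765y = 4743 has integer solutions iff gcd(1989, 765) | 4743.
Euclid: 1989 = 2·765 + 459; 765 = 1·459 + 306; 459 = 1·306 + 153; 306 = 2·153 + 0. gcd = 153; 4743 mod 153 = 0. Yes.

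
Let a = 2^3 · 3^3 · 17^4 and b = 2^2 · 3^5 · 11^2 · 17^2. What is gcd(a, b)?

min exponent per shared prime: 2^2 · 3^3 · 17^2 = 31212

31212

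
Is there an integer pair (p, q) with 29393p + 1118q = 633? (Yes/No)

gcd(29393, 1118): 29393 = 26·1118 + 325; 1118 = 3·325 + 143; 325 = 2·143 + 39; 143 = 3·39 + 26; 39 = 1·26 + 13; 26 = 2·13 + 0 → 13
13 does not divide 633, so a solution does not exist.

No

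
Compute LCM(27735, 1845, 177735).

985896045

lcm(27735, 1845) = 27735·1845/gcd = 51171075/15 = 3411405
lcm(3411405, 177735) = 3411405·177735/gcd = 606326067675/615 = 985896045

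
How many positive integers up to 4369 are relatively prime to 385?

385 = 5·7·11. Inclusion–exclusion on these primes:
4369 − ⌊4369/5⌋ − ⌊4369/7⌋ − ⌊4369/11⌋ + ⌊4369/35⌋ + ⌊4369/55⌋ + ⌊4369/77⌋ − ⌊4369/385⌋ = 2723

2723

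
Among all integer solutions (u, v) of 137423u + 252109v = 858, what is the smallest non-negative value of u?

Reduce mod 252109: 137423u ≡ 858 (mod 252109). With g = gcd(137423, 252109) = 143 dividing 858, divide through: 961u ≡ 6 (mod 1763).
Since gcd(961, 1763) = 1, u ≡ 6·(961)⁻¹ ≡ 998 (mod 1763). Smallest non-negative: 998.

998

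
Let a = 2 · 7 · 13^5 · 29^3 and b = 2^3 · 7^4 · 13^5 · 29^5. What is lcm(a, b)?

146281329244979656

max exponent per prime: 2^3 · 7^4 · 13^5 · 29^5 = 146281329244979656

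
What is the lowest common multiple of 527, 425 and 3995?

619225

527 = 17 · 31; 425 = 5² · 17; 3995 = 5 · 17 · 47
lcm takes max exponent of each prime: 5² · 17 · 31 · 47 = 619225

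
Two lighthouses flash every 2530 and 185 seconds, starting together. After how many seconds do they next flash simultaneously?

93610

2530 = 2 · 5 · 11 · 23; 185 = 5 · 37
max exponents: 2 · 5 · 11 · 23 · 37 = 93610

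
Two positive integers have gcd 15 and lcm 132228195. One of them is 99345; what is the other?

19965

u·v = gcd·lcm = 15·132228195 = 1983422925, so v = 1983422925/99345 = 19965.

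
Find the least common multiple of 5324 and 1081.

5755244

gcd first: 5324 = 4·1081 + 1000; 1081 = 1·1000 + 81; 1000 = 12·81 + 28; 81 = 2·28 + 25; 28 = 1·25 + 3; 25 = 8·3 + 1; 3 = 3·1 + 0 → gcd = 1
lcm = 5324·1081/gcd = 5755244/1 = 5755244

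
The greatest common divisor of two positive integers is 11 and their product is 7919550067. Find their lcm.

719959097

Since gcd(p,q)·lcm(p,q) = pq, lcm = 7919550067/11 = 719959097.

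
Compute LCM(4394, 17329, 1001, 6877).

238581409066

4394 = 2 · 13³; 17329 = 13 · 31 · 43; 1001 = 7 · 11 · 13; 6877 = 13 · 23²
lcm takes max exponent of each prime: 2 · 7 · 11 · 13³ · 23² · 31 · 43 = 238581409066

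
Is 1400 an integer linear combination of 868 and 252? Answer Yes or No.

Yes

By Bézout, 868s − 252t = 1400 has integer solutions iff gcd(868, 252) | 1400.
Euclid: 868 = 3·252 + 112; 252 = 2·112 + 28; 112 = 4·28 + 0. gcd = 28; 1400 mod 28 = 0. Yes.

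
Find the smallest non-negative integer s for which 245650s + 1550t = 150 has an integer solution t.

25

Euclid: 245650 = 158·1550 + 750; 1550 = 2·750 + 50; 750 = 15·50 + 0 → gcd = 50; 150 = 50·3.
Back-substitution yields 245650·(-2) + 1550·(317) = 50, so one solution is s = -2·3 = -6, t = 317·3 = 951.
Solutions in s differ by 1550/50 = 31; the one in [0, 31) is -6 mod 31 = 25.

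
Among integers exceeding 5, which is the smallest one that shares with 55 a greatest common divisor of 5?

10

Multiples of 5 above 5: 5·2, 5·3, … . Need the cofactor coprime to 55/5 = 11.
Checking s = 2, 3, … the first with gcd(s, 11) = 1 is s = 2, giving 10.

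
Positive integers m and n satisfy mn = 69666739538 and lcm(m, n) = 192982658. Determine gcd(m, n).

361

From gcd × lcm = mn: gcd = 69666739538 / 192982658 = 361.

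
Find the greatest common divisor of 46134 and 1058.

2

46134 = 2 · 3² · 11 · 233
1058 = 2 · 23²
Common: 2 = 2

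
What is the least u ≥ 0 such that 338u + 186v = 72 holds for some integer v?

69

gcd(338, 186) = 2 (Euclid: 338 = 1·186 + 152; 186 = 1·152 + 34; 152 = 4·34 + 16; 34 = 2·16 + 2; 16 = 8·2 + 0), and 2 | 72.
Extended Euclid: 338·(-11) + 186·(20) = 2. Scale by 36: u₀ = -396.
General solution u = u₀ + 93t; reducing mod 93 gives u = 69 (and v = -125).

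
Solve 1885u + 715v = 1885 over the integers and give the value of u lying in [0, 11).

gcd(1885, 715) = 65 (Euclid: 1885 = 2·715 + 455; 715 = 1·455 + 260; 455 = 1·260 + 195; 260 = 1·195 + 65; 195 = 3·65 + 0), and 65 | 1885.
Extended Euclid: 1885·(-3) + 715·(8) = 65. Scale by 29: u₀ = -87.
General solution u = u₀ + 11t; reducing mod 11 gives u = 1 (and v = 0).

1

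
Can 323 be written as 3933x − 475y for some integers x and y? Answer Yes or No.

gcd(3933, 475): 3933 = 8·475 + 133; 475 = 3·133 + 76; 133 = 1·76 + 57; 76 = 1·57 + 19; 57 = 3·19 + 0 → 19
19 divides 323, so a solution exists.

Yes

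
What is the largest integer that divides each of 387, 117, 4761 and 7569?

9

gcd(387, 117): 387 = 3·117 + 36; 117 = 3·36 + 9; 36 = 4·9 + 0 → 9
gcd(9, 4761): 4761 = 529·9 + 0 → 9
gcd(9, 7569): 7569 = 841·9 + 0 → 9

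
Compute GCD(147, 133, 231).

7

gcd(147, 133): 147 = 1·133 + 14; 133 = 9·14 + 7; 14 = 2·7 + 0 → 7
gcd(7, 231): 231 = 33·7 + 0 → 7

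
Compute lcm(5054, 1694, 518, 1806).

2918851782

5054 = 2 · 7 · 19²; 1694 = 2 · 7 · 11²; 518 = 2 · 7 · 37; 1806 = 2 · 3 · 7 · 43
lcm takes max exponent of each prime: 2 · 3 · 7 · 11² · 19² · 37 · 43 = 2918851782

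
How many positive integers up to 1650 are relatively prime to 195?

Prime factors of 195: 3, 5, 13. Count integers ≤ 1650 divisible by none of them.
By inclusion–exclusion: 1650 − ⌊1650/3⌋ − ⌊1650/5⌋ − ⌊1650/13⌋ + ⌊1650/15⌋ + ⌊1650/39⌋ + ⌊1650/65⌋ − ⌊1650/195⌋ = 813.

813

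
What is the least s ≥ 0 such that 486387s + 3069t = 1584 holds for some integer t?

30

Reduce mod 3069: 486387s ≡ 1584 (mod 3069). With g = gcd(486387, 3069) = 99 dividing 1584, divide through: 4913s ≡ 16 (mod 31).
Since gcd(4913, 31) = 1, s ≡ 16·(4913)⁻¹ ≡ 30 (mod 31). Smallest non-negative: 30.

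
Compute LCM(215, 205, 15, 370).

lcm(215, 205) = 215·205/gcd = 44075/5 = 8815
lcm(8815, 15) = 8815·15/gcd = 132225/5 = 26445
lcm(26445, 370) = 26445·370/gcd = 9784650/5 = 1956930

1956930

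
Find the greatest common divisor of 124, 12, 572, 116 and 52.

4

gcd(124, 12): 124 = 10·12 + 4; 12 = 3·4 + 0 → 4
gcd(4, 572): 572 = 143·4 + 0 → 4
gcd(4, 116): 116 = 29·4 + 0 → 4
gcd(4, 52): 52 = 13·4 + 0 → 4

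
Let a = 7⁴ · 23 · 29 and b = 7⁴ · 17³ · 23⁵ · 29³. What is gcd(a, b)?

1601467

min exponent per shared prime: 7⁴ · 23 · 29 = 1601467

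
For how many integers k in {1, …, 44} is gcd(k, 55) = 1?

Prime factors of 55: 5, 11. Count integers ≤ 44 divisible by none of them.
By inclusion–exclusion: 44 − ⌊44/5⌋ − ⌊44/11⌋ + ⌊44/55⌋ = 32.

32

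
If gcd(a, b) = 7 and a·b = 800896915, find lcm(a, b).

114413845

gcd·lcm = product, so lcm = 800896915/7 = 114413845.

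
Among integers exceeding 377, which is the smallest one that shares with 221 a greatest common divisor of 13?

390

Multiples of 13 above 377: 13·30, 13·31, … . Need the cofactor coprime to 221/13 = 17.
Checking s = 30, 31, … the first with gcd(s, 17) = 1 is s = 30, giving 390.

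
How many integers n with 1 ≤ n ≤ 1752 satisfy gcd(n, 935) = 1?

1199

935 = 5·11·17. Inclusion–exclusion on these primes:
1752 − ⌊1752/5⌋ − ⌊1752/11⌋ − ⌊1752/17⌋ + ⌊1752/55⌋ + ⌊1752/85⌋ + ⌊1752/187⌋ − ⌊1752/935⌋ = 1199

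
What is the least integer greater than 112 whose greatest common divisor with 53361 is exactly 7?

Multiples of 7 above 112: 7·17, 7·18, … . Need the cofactor coprime to 53361/7 = 7623.
Checking s = 17, 18, … the first with gcd(s, 7623) = 1 is s = 17, giving 119.

119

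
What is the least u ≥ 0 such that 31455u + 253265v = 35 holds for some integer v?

35379

gcd(31455, 253265) = 5 (Euclid: 253265 = 8·31455 + 1625; 31455 = 19·1625 + 580; 1625 = 2·580 + 465; 580 = 1·465 + 115; 465 = 4·115 + 5; 115 = 23·5 + 0), and 5 | 35.
Extended Euclid: 31455·(-2182) + 253265·(271) = 5. Scale by 7: u₀ = -15274.
General solution u = u₀ + 50653t; reducing mod 50653 gives u = 35379 (and v = -4394).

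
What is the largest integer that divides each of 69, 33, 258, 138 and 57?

gcd(69, 33): 69 = 2·33 + 3; 33 = 11·3 + 0 → 3
gcd(3, 258): 258 = 86·3 + 0 → 3
gcd(3, 138): 138 = 46·3 + 0 → 3
gcd(3, 57): 57 = 19·3 + 0 → 3

3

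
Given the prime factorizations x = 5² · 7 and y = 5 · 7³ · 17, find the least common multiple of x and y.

max exponent per prime: 5² · 7³ · 17 = 145775

145775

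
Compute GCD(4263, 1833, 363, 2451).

3

gcd(4263, 1833): 4263 = 2·1833 + 597; 1833 = 3·597 + 42; 597 = 14·42 + 9; 42 = 4·9 + 6; 9 = 1·6 + 3; 6 = 2·3 + 0 → 3
gcd(3, 363): 363 = 121·3 + 0 → 3
gcd(3, 2451): 2451 = 817·3 + 0 → 3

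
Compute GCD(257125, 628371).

257125 = 5³ · 11² · 17
628371 = 3³ · 17 · 37²
Common: 17 = 17

17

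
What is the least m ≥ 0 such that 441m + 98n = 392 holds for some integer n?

0

Reduce mod 98: 441m ≡ 392 (mod 98). With g = gcd(441, 98) = 49 dividing 392, divide through: 9m ≡ 8 (mod 2).
Since gcd(9, 2) = 1, m ≡ 8·(9)⁻¹ ≡ 0 (mod 2). Smallest non-negative: 0.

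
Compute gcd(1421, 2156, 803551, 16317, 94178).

49

1421 = 7² · 29; 2156 = 2² · 7² · 11; 803551 = 7² · 23² · 31; 16317 = 3² · 7² · 37; 94178 = 2 · 7² · 31²
gcd takes min exponent of each prime: 7² = 49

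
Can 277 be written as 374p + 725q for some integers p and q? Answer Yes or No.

Yes

gcd(374, 725): 725 = 1·374 + 351; 374 = 1·351 + 23; 351 = 15·23 + 6; 23 = 3·6 + 5; 6 = 1·5 + 1; 5 = 5·1 + 0 → 1
1 divides 277, so a solution exists.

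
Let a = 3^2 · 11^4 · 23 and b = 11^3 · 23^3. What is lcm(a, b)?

max exponent per prime: 3^2 · 11^4 · 23^3 = 1603233423

1603233423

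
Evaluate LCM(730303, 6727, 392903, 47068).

730303 = 7 · 17² · 19²; 6727 = 7 · 31²; 392903 = 7 · 37² · 41; 47068 = 2² · 7 · 41²
lcm takes max exponent of each prime: 2² · 7 · 17² · 19² · 31² · 37² · 41² = 6460373473619548

6460373473619548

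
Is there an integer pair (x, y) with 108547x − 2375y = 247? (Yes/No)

Yes

gcd(108547, 2375): 108547 = 45·2375 + 1672; 2375 = 1·1672 + 703; 1672 = 2·703 + 266; 703 = 2·266 + 171; 266 = 1·171 + 95; 171 = 1·95 + 76; 95 = 1·76 + 19; 76 = 4·19 + 0 → 19
19 divides 247, so a solution exists.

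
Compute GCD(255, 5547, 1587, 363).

255 = 3 · 5 · 17; 5547 = 3 · 43²; 1587 = 3 · 23²; 363 = 3 · 11²
gcd takes min exponent of each prime: 3 = 3

3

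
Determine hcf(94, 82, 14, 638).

gcd(94, 82): 94 = 1·82 + 12; 82 = 6·12 + 10; 12 = 1·10 + 2; 10 = 5·2 + 0 → 2
gcd(2, 14): 14 = 7·2 + 0 → 2
gcd(2, 638): 638 = 319·2 + 0 → 2

2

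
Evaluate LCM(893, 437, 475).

893 = 19 · 47; 437 = 19 · 23; 475 = 5² · 19
lcm takes max exponent of each prime: 5² · 19 · 23 · 47 = 513475

513475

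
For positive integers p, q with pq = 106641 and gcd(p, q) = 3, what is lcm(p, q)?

For any two positive integers, gcd × lcm equals their product. Hence lcm = 106641 / 3 = 35547.

35547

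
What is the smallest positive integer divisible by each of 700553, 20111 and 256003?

700553 = 7² · 17 · 29²; 20111 = 7 · 13² · 17; 256003 = 11 · 17 · 37²
lcm takes max exponent of each prime: 7² · 11 · 13² · 17 · 29² · 37² = 1782887068963

1782887068963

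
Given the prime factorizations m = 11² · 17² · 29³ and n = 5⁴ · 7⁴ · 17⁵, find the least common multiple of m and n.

6287762775685208125

max exponent per prime: 5⁴ · 7⁴ · 11² · 17⁵ · 29³ = 6287762775685208125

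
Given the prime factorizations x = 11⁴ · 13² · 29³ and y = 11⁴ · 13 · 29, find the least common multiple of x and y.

60346409981

max exponent per prime: 11⁴ · 13² · 29³ = 60346409981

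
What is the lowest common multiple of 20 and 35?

20 = 2² · 5; 35 = 5 · 7
max exponents: 2² · 5 · 7 = 140

140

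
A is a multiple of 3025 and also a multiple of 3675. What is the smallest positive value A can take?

444675

gcd first: 3675 = 1·3025 + 650; 3025 = 4·650 + 425; 650 = 1·425 + 225; 425 = 1·225 + 200; 225 = 1·200 + 25; 200 = 8·25 + 0 → gcd = 25
lcm = 3025·3675/gcd = 11116875/25 = 444675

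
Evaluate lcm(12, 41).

492

gcd first: 41 = 3·12 + 5; 12 = 2·5 + 2; 5 = 2·2 + 1; 2 = 2·1 + 0 → gcd = 1
lcm = 12·41/gcd = 492/1 = 492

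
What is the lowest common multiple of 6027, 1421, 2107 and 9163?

6027 = 3 · 7² · 41; 1421 = 7² · 29; 2107 = 7² · 43; 9163 = 7² · 11 · 17
lcm takes max exponent of each prime: 3 · 7² · 11 · 17 · 29 · 41 · 43 = 1405430103

1405430103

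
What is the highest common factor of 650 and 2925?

325

650 = 2 · 5² · 13
2925 = 3² · 5² · 13
Common: 5² · 13 = 325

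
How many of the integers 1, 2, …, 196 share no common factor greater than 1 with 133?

159

133 = 7·19. Inclusion–exclusion on these primes:
196 − ⌊196/7⌋ − ⌊196/19⌋ + ⌊196/133⌋ = 159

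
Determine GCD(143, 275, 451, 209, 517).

11

143 = 11 · 13; 275 = 5² · 11; 451 = 11 · 41; 209 = 11 · 19; 517 = 11 · 47
gcd takes min exponent of each prime: 11 = 11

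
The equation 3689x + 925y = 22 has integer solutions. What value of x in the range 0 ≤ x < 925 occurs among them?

923

Reduce mod 925: 3689x ≡ 22 (mod 925). With g = gcd(3689, 925) = 1 dividing 22, divide through: 3689x ≡ 22 (mod 925).
Since gcd(3689, 925) = 1, x ≡ 22·(3689)⁻¹ ≡ 923 (mod 925). Smallest non-negative: 923.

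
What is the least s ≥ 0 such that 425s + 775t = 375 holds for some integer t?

10

Euclid: 775 = 1·425 + 350; 425 = 1·350 + 75; 350 = 4·75 + 50; 75 = 1·50 + 25; 50 = 2·25 + 0 → gcd = 25; 375 = 25·15.
Back-substitution yields 425·(11) + 775·(-6) = 25, so one solution is s = 11·15 = 165, t = -6·15 = -90.
Solutions in s differ by 775/25 = 31; the one in [0, 31) is 165 mod 31 = 10.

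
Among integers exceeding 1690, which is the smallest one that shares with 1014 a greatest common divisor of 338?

1014 = 338·3. Any k with gcd(k, 1014) = 338 is a multiple of 338, say 338s, with s coprime to 3.
Need s > 1690/338, so s ≥ 6. First s ≥ 6 with gcd(s, 3) = 1 is s = 7. Thus k = 338·7 = 2366.

2366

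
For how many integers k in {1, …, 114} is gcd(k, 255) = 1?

58

255 = 3·5·17. Inclusion–exclusion on these primes:
114 − ⌊114/3⌋ − ⌊114/5⌋ − ⌊114/17⌋ + ⌊114/15⌋ + ⌊114/51⌋ + ⌊114/85⌋ − ⌊114/255⌋ = 58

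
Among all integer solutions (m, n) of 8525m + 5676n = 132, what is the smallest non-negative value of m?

12

Euclid: 8525 = 1·5676 + 2849; 5676 = 1·2849 + 2827; 2849 = 1·2827 + 22; 2827 = 128·22 + 11; 22 = 2·11 + 0 → gcd = 11; 132 = 11·12.
Back-substitution yields 8525·(-257) + 5676·(386) = 11, so one solution is m = -257·12 = -3084, n = 386·12 = 4632.
Solutions in m differ by 5676/11 = 516; the one in [0, 516) is -3084 mod 516 = 12.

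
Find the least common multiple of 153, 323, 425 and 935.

799425

lcm(153, 323) = 153·323/gcd = 49419/17 = 2907
lcm(2907, 425) = 2907·425/gcd = 1235475/17 = 72675
lcm(72675, 935) = 72675·935/gcd = 67951125/85 = 799425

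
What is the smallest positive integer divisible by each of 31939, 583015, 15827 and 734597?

lcm(31939, 583015) = 31939·583015/gcd = 18620916085/19 = 980048215
lcm(980048215, 15827) = 980048215·15827/gcd = 15511223098805/323 = 48022362535
lcm(48022362535, 734597) = 48022362535·734597/gcd = 35277083451123395/31939 = 1104514338305

1104514338305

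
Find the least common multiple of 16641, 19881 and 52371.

16641 = 3² · 43²; 19881 = 3² · 47²; 52371 = 3² · 11 · 23²
lcm takes max exponent of each prime: 3² · 11 · 23² · 43² · 47² = 213906259611

213906259611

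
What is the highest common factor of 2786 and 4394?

2

Euclid: 4394 = 1·2786 + 1608; 2786 = 1·1608 + 1178; 1608 = 1·1178 + 430; 1178 = 2·430 + 318; 430 = 1·318 + 112; 318 = 2·112 + 94; 112 = 1·94 + 18; 94 = 5·18 + 4; 18 = 4·4 + 2; 4 = 2·2 + 0. Last nonzero remainder: 2.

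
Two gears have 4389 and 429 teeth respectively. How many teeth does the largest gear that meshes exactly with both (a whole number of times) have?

33

4389 = 3 · 7 · 11 · 19
429 = 3 · 11 · 13
Common: 3 · 11 = 33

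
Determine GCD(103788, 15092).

4

Euclid: 103788 = 6·15092 + 13236; 15092 = 1·13236 + 1856; 13236 = 7·1856 + 244; 1856 = 7·244 + 148; 244 = 1·148 + 96; 148 = 1·96 + 52; 96 = 1·52 + 44; 52 = 1·44 + 8; 44 = 5·8 + 4; 8 = 2·4 + 0. Last nonzero remainder: 4.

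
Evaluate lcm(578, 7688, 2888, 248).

802081352

578 = 2 · 17²; 7688 = 2³ · 31²; 2888 = 2³ · 19²; 248 = 2³ · 31
lcm takes max exponent of each prime: 2³ · 17² · 19² · 31² = 802081352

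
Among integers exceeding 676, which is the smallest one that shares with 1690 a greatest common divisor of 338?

1014

gcd(a, 1690) = 338 forces 338 | a; write a = 338s. Then gcd(338s, 338·5) = 338·gcd(s, 5), so need gcd(s, 5) = 1.
338s > 676 gives s ≥ 3. The least s ≥ 3 coprime to 5 is 3, so a = 338·3 = 1014.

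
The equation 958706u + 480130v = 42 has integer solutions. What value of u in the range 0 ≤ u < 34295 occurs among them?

8342

gcd(958706, 480130) = 14 (Euclid: 958706 = 1·480130 + 478576; 480130 = 1·478576 + 1554; 478576 = 307·1554 + 1498; 1554 = 1·1498 + 56; 1498 = 26·56 + 42; 56 = 1·42 + 14; 42 = 3·14 + 0), and 14 | 42.
Extended Euclid: 958706·(-8651) + 480130·(17274) = 14. Scale by 3: u₀ = -25953.
General solution u = u₀ + 34295t; reducing mod 34295 gives u = 8342 (and v = -16657).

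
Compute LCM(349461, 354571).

gcd first: 354571 = 1·349461 + 5110; 349461 = 68·5110 + 1981; 5110 = 2·1981 + 1148; 1981 = 1·1148 + 833; 1148 = 1·833 + 315; 833 = 2·315 + 203; 315 = 1·203 + 112; 203 = 1·112 + 91; 112 = 1·91 + 21; 91 = 4·21 + 7; 21 = 3·7 + 0 → gcd = 7
lcm = 349461·354571/gcd = 123908736231/7 = 17701248033

17701248033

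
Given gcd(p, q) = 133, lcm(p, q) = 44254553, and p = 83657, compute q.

70357

p·q = gcd·lcm = 133·44254553 = 5885855549, so q = 5885855549/83657 = 70357.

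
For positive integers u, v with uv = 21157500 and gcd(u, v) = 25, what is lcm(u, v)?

gcd·lcm = product, so lcm = 21157500/25 = 846300.

846300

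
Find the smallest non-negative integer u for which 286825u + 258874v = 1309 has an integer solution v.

3325

Reduce mod 258874: 286825u ≡ 1309 (mod 258874). With g = gcd(286825, 258874) = 77 dividing 1309, divide through: 3725u ≡ 17 (mod 3362).
Since gcd(3725, 3362) = 1, u ≡ 17·(3725)⁻¹ ≡ 3325 (mod 3362). Smallest non-negative: 3325.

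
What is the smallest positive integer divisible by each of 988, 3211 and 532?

988 = 2² · 13 · 19; 3211 = 13² · 19; 532 = 2² · 7 · 19
lcm takes max exponent of each prime: 2² · 7 · 13² · 19 = 89908

89908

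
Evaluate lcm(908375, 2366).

12717250

908375 = 5³ · 13² · 43; 2366 = 2 · 7 · 13²
max exponents: 2 · 5³ · 7 · 13² · 43 = 12717250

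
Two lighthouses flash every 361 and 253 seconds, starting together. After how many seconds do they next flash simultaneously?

gcd first: 361 = 1·253 + 108; 253 = 2·108 + 37; 108 = 2·37 + 34; 37 = 1·34 + 3; 34 = 11·3 + 1; 3 = 3·1 + 0 → gcd = 1
lcm = 361·253/gcd = 91333/1 = 91333

91333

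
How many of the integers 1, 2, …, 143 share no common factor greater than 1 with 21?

21 = 3·7. Inclusion–exclusion on these primes:
143 − ⌊143/3⌋ − ⌊143/7⌋ + ⌊143/21⌋ = 82

82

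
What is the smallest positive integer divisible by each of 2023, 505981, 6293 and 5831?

lcm(2023, 505981) = 2023·505981/gcd = 1023599563/7 = 146228509
lcm(146228509, 6293) = 146228509·6293/gcd = 920216007137/7 = 131459429591
lcm(131459429591, 5831) = 131459429591·5831/gcd = 766539933945121/119 = 6441512049959

6441512049959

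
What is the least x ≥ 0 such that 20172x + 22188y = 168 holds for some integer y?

Euclid: 22188 = 1·20172 + 2016; 20172 = 10·2016 + 12; 2016 = 168·12 + 0 → gcd = 12; 168 = 12·14.
Back-substitution yields 20172·(11) + 22188·(-10) = 12, so one solution is x = 11·14 = 154, y = -10·14 = -140.
Solutions in x differ by 22188/12 = 1849; the one in [0, 1849) is 154 mod 1849 = 154.

154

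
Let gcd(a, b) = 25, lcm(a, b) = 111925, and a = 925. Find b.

3025

Using ab = gcd(a,b)·lcm(a,b) = 25·111925 = 2798125, we get b = 2798125/925 = 3025.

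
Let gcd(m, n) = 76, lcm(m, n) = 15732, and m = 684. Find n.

1748

Using mn = gcd(m,n)·lcm(m,n) = 76·15732 = 1195632, we get n = 1195632/684 = 1748.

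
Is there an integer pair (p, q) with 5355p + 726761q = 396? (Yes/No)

No

By Bézout, 5355p + 726761q = 396 has integer solutions iff gcd(5355, 726761) | 396.
Euclid: 726761 = 135·5355 + 3836; 5355 = 1·3836 + 1519; 3836 = 2·1519 + 798; 1519 = 1·798 + 721; 798 = 1·721 + 77; 721 = 9·77 + 28; 77 = 2·28 + 21; 28 = 1·21 + 7; 21 = 3·7 + 0. gcd = 7; 396 mod 7 = 4. No.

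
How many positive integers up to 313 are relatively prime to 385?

196

Prime factors of 385: 5, 7, 11. Count integers ≤ 313 divisible by none of them.
By inclusion–exclusion: 313 − ⌊313/5⌋ − ⌊313/7⌋ − ⌊313/11⌋ + ⌊313/35⌋ + ⌊313/55⌋ + ⌊313/77⌋ − ⌊313/385⌋ = 196.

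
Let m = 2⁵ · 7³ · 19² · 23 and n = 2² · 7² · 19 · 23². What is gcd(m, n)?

85652

min exponent per shared prime: 2² · 7² · 19 · 23 = 85652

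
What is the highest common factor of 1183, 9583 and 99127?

gcd(1183, 9583): 9583 = 8·1183 + 119; 1183 = 9·119 + 112; 119 = 1·112 + 7; 112 = 16·7 + 0 → 7
gcd(7, 99127): 99127 = 14161·7 + 0 → 7

7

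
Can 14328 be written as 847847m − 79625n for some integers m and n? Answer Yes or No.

By Bézout, 847847m − 79625n = 14328 has integer solutions iff gcd(847847, 79625) | 14328.
Euclid: 847847 = 10·79625 + 51597; 79625 = 1·51597 + 28028; 51597 = 1·28028 + 23569; 28028 = 1·23569 + 4459; 23569 = 5·4459 + 1274; 4459 = 3·1274 + 637; 1274 = 2·637 + 0. gcd = 637; 14328 mod 637 = 314. No.

No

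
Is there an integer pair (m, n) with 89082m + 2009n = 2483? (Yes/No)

gcd(89082, 2009): 89082 = 44·2009 + 686; 2009 = 2·686 + 637; 686 = 1·637 + 49; 637 = 13·49 + 0 → 49
49 does not divide 2483, so a solution does not exist.

No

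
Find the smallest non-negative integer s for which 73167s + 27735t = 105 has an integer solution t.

6750

Euclid: 73167 = 2·27735 + 17697; 27735 = 1·17697 + 10038; 17697 = 1·10038 + 7659; 10038 = 1·7659 + 2379; 7659 = 3·2379 + 522; 2379 = 4·522 + 291; 522 = 1·291 + 231; 291 = 1·231 + 60; 231 = 3·60 + 51; 60 = 1·51 + 9; 51 = 5·9 + 6; 9 = 1·6 + 3; 6 = 2·3 + 0 → gcd = 3; 105 = 3·35.
Back-substitution yields 73167·(-3241) + 27735·(8550) = 3, so one solution is s = -3241·35 = -113435, t = 8550·35 = 299250.
Solutions in s differ by 27735/3 = 9245; the one in [0, 9245) is -113435 mod 9245 = 6750.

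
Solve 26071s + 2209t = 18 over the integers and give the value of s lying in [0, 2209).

gcd(26071, 2209) = 1 (Euclid: 26071 = 11·2209 + 1772; 2209 = 1·1772 + 437; 1772 = 4·437 + 24; 437 = 18·24 + 5; 24 = 4·5 + 4; 5 = 1·4 + 1; 4 = 4·1 + 0), and 1 | 18.
Extended Euclid: 26071·(-460) + 2209·(5429) = 1. Scale by 18: s₀ = -8280.
General solution s = s₀ + 2209k; reducing mod 2209 gives s = 556 (and t = -6562).

556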